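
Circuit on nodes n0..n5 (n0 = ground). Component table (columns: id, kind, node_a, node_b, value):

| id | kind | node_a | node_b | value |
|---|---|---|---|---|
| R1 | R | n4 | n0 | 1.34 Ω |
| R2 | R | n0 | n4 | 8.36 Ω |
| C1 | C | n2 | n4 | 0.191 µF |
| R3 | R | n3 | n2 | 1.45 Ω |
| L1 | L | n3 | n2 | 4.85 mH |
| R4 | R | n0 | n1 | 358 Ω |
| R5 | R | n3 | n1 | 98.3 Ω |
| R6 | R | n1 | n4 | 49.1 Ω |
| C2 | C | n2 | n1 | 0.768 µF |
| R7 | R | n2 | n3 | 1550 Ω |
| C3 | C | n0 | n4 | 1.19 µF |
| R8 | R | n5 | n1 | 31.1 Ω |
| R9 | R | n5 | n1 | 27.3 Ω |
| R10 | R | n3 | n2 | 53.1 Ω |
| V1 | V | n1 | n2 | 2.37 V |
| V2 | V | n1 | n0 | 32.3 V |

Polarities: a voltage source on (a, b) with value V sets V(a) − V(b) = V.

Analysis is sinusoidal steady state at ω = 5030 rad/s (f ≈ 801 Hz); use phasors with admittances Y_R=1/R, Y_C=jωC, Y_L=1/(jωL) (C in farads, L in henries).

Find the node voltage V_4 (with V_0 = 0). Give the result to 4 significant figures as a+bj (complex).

0.7425+0.02663j V

Apply KCL at each of the 5 non-ground nodes and solve the resulting linear system.
Node n1: branches {R4, R5, R6, C2, R8, R9, V1, V2} → V_1 = 32.30+0.000j
Node n2: branches {C1, R3, L1, C2, R7, R10, V1} → V_2 = 29.93+0.000j
Node n3: branches {R3, L1, R5, R7, R10} → V_3 = 29.96+0.001904j
Node n4: branches {R1, R2, C1, R6, C3} → V_4 = 0.7425+0.02663j
Node n5: branches {R8, R9} → V_5 = 32.30+0.000j
Source currents: i(V1)=-0.02374+0.01891j, i(V2)=-0.7330-0.02750j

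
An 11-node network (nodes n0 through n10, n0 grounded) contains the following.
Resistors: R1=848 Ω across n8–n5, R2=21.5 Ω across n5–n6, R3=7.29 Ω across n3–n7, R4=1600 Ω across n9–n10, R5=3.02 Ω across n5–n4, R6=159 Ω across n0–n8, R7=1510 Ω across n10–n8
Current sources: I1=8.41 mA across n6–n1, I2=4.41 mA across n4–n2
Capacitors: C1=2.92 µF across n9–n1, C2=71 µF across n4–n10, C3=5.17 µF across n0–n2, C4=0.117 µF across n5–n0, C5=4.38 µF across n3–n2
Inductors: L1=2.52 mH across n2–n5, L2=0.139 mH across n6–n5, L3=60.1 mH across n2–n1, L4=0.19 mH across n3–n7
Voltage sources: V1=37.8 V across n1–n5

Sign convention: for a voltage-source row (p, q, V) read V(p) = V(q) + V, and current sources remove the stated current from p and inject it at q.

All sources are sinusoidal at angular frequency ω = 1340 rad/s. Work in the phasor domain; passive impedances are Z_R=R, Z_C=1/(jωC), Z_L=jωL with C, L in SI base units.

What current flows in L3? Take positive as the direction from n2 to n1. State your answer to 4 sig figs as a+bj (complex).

0.0001002+0.4504j A

Element admittances at ω=1340 rad/s:
  Y(R1) = 0.001179+0.000j S between n8,n5
  Y(R2) = 0.04651+0.000j S between n5,n6
  Y(R3) = 0.1372+0.000j S between n3,n7
  I1: injects 0.00841 A into n1 (from n6)
  Y(C1) = 0.000+0.003913j S between n9,n1
  Y(R4) = 0.0006250+0.000j S between n9,n10
  Y(C2) = 0.000+0.09514j S between n4,n10
  Y(L1) = 0.000-0.2961j S between n2,n5
  Y(R5) = 0.3311+0.000j S between n5,n4
  Y(R6) = 0.006289+0.000j S between n0,n8
  Y(L2) = 0.000-5.369j S between n6,n5
  Y(R7) = 0.0006623+0.000j S between n10,n8
  Y(C3) = 0.000+0.006928j S between n0,n2
  Y(L3) = 0.000-0.01242j S between n2,n1
  Y(C4) = 0.000+0.0001568j S between n5,n0
  Y(C5) = 0.000+0.005869j S between n3,n2
  I2: injects 0.00441 A into n2 (from n4)
  Y(L4) = 0.000-3.928j S between n3,n7
  V1: constraint V(n1)−V(n5) = 37.8
Assemble and solve the 11×11 MNA system:
  V(n1)=36.38-0.2852j  V(n2)=0.1081-0.2771j  V(n3)=0.1081-0.2771j  V(n4)=-1.357-0.2728j  V(n5)=-1.415-0.2852j  V(n6)=-1.416-0.2867j  V(n7)=0.1081-0.2771j  V(n8)=-0.3123-0.08380j  V(n9)=35.41+5.581j  V(n10)=-1.314-0.5210j
  i(V1)=-0.01444+0.4466j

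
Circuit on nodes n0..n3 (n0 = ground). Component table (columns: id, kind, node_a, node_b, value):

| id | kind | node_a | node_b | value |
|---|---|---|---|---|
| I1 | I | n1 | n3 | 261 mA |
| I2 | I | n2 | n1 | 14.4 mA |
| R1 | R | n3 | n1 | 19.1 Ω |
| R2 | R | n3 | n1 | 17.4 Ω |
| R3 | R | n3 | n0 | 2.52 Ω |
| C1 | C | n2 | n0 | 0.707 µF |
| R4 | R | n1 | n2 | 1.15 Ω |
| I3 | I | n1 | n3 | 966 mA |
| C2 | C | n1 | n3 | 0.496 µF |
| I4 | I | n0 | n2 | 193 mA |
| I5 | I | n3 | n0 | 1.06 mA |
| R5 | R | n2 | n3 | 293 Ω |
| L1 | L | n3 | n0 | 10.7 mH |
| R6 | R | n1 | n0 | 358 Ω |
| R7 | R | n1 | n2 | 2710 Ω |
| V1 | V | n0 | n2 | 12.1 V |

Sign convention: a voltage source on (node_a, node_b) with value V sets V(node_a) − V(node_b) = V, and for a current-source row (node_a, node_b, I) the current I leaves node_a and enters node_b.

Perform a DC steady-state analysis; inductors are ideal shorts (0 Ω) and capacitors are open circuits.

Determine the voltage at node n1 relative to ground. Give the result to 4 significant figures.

-11.95 V

Element admittances at DC:
  I1: injects 0.261 A into n3 (from n1)
  I2: injects 0.0144 A into n1 (from n2)
  Y(R1) = 0.05236 S between n3,n1
  Y(R2) = 0.05747 S between n3,n1
  Y(R3) = 0.3968 S between n3,n0
  Y(C1) = 0.000 S between n2,n0
  Y(R4) = 0.8696 S between n1,n2
  I3: injects 0.966 A into n3 (from n1)
  Y(C2) = 0.000 S between n1,n3
  I4: injects 0.193 A into n2 (from n0)
  I5: injects 0.00106 A into n0 (from n3)
  Y(R5) = 0.003413 S between n2,n3
  L1: short n3↔n0 (DC inductor)
  Y(R6) = 0.002793 S between n1,n0
  Y(R7) = 0.0003690 S between n1,n2
  V1: constraint V(n0)−V(n2) = 12.1
Assemble and solve the 5×5 MNA system:
  V(n1)=-11.95  V(n2)=-12.10  V(n3)=0.000
  i(L1)=-0.1275  i(V1)=-0.3528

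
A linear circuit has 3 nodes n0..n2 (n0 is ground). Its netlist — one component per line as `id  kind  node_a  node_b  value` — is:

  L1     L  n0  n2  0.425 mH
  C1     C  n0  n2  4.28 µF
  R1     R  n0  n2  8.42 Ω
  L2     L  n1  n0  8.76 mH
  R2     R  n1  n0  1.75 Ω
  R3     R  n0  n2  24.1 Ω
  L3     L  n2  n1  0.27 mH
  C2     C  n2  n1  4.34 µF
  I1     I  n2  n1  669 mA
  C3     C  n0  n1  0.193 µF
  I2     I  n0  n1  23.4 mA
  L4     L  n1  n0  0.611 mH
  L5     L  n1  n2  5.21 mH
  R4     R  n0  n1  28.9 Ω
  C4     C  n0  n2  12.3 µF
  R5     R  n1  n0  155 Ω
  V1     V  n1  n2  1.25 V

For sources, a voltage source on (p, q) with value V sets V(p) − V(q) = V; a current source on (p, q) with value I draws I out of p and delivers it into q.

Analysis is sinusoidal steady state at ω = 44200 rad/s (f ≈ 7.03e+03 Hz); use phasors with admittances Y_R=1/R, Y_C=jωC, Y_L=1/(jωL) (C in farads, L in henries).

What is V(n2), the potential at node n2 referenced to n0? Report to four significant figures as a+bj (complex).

Element admittances at ω=44200 rad/s:
  Y(L1) = 0.000-0.05323j S between n0,n2
  Y(C1) = 0.000+0.1892j S between n0,n2
  Y(R1) = 0.1188+0.000j S between n0,n2
  Y(L2) = 0.000-0.002583j S between n1,n0
  Y(R2) = 0.5714+0.000j S between n1,n0
  Y(R3) = 0.04149+0.000j S between n0,n2
  Y(L3) = 0.000-0.08379j S between n2,n1
  Y(C2) = 0.000+0.1918j S between n2,n1
  I1: injects 0.669 A into n1 (from n2)
  Y(C3) = 0.000+0.008531j S between n0,n1
  I2: injects 0.0234 A into n1 (from n0)
  Y(L4) = 0.000-0.03703j S between n1,n0
  Y(L5) = 0.000-0.004343j S between n1,n2
  Y(R4) = 0.03460+0.000j S between n0,n1
  Y(C4) = 0.000+0.5437j S between n0,n2
  Y(R5) = 0.006452+0.000j S between n1,n0
  V1: constraint V(n1)−V(n2) = 1.25
Assemble and solve the 3×3 MNA system:
  V(n1)=0.7112+0.5025j  V(n2)=-0.5388+0.5025j
  i(V1)=0.2412-0.4153j

-0.5388+0.5025j V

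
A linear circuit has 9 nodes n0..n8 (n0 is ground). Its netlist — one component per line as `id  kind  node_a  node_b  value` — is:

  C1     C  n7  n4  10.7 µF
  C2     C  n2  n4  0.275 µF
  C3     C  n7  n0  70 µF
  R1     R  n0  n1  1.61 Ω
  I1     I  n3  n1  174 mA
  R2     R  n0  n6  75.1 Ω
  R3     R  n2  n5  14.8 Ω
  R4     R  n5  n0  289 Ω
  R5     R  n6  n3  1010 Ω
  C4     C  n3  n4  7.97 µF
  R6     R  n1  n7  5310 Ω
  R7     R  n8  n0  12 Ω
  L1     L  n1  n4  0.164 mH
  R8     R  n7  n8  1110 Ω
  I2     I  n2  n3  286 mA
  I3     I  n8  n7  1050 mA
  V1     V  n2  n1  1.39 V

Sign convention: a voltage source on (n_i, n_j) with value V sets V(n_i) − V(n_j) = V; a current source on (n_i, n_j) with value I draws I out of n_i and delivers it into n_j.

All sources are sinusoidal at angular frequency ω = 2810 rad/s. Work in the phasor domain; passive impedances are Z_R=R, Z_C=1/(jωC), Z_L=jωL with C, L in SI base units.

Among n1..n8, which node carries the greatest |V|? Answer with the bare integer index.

MNA unknowns: 8 node voltages V₁..V_8 plus 1 source current (V1)
C1: Y=0.000+0.03007j on G[7,4]
C2: Y=0.000+0.0007727j on G[2,4]
C3: Y=0.000+0.1967j on G[7,0]
R1: Y=0.6211+0.000j on G[0,1]
I1: z[3]−=0.174, z[1]+=0.174
R2: Y=0.01332+0.000j on G[0,6]
R3: Y=0.06757+0.000j on G[2,5]
R4: Y=0.003460+0.000j on G[5,0]
R5: Y=0.0009901+0.000j on G[6,3]
C4: Y=0.000+0.02240j on G[3,4]
R6: Y=0.0001883+0.000j on G[1,7]
R7: Y=0.08333+0.000j on G[8,0]
L1: Y=0.000-2.170j on G[1,4]
R8: Y=0.0009009+0.000j on G[7,8]
I2: z[2]−=0.286, z[3]+=0.286
I3: z[8]−=1.05, z[7]+=1.05
V1: row V2−V1=1.39, i_V1 at 2,1
solve → V1=0.2173-0.002210j, V2=1.607-0.002210j, V3=0.4175-4.870j, V4=0.2171+0.1141j, V5=1.529-0.002102j, V6=0.02889-0.3370j, V7=0.05052-4.566j, V8=-12.46-0.04883j
aux → i_V1=-0.2914-0.001067j

8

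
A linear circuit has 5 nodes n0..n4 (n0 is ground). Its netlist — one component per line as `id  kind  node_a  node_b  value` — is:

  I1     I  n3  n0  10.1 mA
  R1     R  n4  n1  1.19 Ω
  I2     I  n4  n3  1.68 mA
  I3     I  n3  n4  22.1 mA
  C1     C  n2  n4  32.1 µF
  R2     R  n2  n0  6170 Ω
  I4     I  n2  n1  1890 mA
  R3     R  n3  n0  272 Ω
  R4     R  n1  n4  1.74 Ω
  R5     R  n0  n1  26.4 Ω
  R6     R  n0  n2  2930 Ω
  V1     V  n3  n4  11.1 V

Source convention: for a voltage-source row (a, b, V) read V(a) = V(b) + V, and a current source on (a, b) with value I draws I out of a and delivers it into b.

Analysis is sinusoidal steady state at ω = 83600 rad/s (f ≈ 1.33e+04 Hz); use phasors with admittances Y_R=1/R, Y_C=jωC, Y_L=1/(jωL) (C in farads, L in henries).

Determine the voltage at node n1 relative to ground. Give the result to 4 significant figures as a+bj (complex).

-1.075-0.008401j V

Apply KCL at each of the 4 non-ground nodes and solve the resulting linear system.
Node n1: branches {R1, I4, R4, R5} → V_1 = -1.075-0.008401j
Node n2: branches {C1, R2, I4, R6} → V_2 = -2.439+0.6952j
Node n3: branches {I1, I2, I3, R3, V1} → V_3 = 8.661-0.008626j
Node n4: branches {R1, I2, I3, C1, R4, V1} → V_4 = -2.439-0.008626j
Source currents: i(V1)=-0.06236+3.171e-05j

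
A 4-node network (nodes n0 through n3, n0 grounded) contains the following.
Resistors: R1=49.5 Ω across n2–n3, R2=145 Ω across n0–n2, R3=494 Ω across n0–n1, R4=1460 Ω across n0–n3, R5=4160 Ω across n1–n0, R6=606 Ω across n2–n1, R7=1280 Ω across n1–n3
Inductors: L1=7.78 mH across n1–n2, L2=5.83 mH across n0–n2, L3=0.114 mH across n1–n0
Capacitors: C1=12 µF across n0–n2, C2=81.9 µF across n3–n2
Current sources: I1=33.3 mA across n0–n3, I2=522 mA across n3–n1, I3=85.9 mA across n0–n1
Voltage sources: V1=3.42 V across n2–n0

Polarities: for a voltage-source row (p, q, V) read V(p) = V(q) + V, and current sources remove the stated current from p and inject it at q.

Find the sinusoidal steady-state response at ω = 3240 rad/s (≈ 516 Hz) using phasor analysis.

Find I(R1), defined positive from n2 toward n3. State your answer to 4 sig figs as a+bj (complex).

MNA unknowns: 3 node voltages V₁..V_3 plus 1 source current (V1)
R1: Y=0.02020+0.000j on G[2,3]
L1: Y=0.000-0.03967j on G[1,2]
R2: Y=0.006897+0.000j on G[0,2]
C1: Y=0.000+0.03888j on G[0,2]
C2: Y=0.000+0.2654j on G[3,2]
I1: z[0]−=0.0333, z[3]+=0.0333
L2: Y=0.000-0.05294j on G[0,2]
R3: Y=0.002024+0.000j on G[0,1]
L3: Y=0.000-2.707j on G[1,0]
R4: Y=0.0006849+0.000j on G[0,3]
I2: z[3]−=0.522, z[1]+=0.522
I3: z[0]−=0.0859, z[1]+=0.0859
R5: Y=0.0002404+0.000j on G[1,0]
R6: Y=0.001650+0.000j on G[2,1]
R7: Y=0.0007813+0.000j on G[1,3]
V1: row V2−V0=3.42, i_V1 at 2,0
solve → V1=0.04925+0.2242j, V2=3.420+0.000j, V3=3.270+1.848j
aux → i_V1=-0.5137+0.1796j

0.003035-0.03734j A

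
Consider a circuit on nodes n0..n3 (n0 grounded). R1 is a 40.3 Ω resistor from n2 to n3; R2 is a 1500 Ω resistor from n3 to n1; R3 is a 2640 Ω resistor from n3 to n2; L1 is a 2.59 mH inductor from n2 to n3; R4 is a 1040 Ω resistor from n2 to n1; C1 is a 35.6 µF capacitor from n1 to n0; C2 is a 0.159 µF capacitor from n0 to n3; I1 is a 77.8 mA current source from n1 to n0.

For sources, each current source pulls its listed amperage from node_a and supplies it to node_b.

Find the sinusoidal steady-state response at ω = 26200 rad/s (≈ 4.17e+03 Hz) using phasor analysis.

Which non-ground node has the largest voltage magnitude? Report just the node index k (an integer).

Apply KCL at each of the 3 non-ground nodes and solve the resulting linear system.
Node n1: branches {R2, R4, C1, I1} → V_1 = -0.0001254+0.08336j
Node n2: branches {R1, R3, L1, R4} → V_2 = 0.02615+0.01217j
Node n3: branches {R1, R2, R3, L1, C2} → V_3 = 0.02808+0.01058j

1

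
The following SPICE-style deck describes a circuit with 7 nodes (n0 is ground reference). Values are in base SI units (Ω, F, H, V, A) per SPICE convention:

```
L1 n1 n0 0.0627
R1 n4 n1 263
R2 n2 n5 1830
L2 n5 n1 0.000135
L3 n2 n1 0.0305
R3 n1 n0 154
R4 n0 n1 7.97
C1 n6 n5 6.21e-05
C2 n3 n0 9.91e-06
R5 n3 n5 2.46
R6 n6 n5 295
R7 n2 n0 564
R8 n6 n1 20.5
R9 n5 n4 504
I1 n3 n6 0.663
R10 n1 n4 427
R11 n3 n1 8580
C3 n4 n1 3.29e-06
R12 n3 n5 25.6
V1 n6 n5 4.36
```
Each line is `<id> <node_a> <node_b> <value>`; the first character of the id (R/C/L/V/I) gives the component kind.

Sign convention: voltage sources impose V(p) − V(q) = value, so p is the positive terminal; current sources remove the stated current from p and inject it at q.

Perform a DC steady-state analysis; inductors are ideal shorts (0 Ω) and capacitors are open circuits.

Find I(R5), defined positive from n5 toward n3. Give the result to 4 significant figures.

0.6047 A

MNA unknowns: 6 node voltages V₁..V_6 plus 4 source currents (L1, L2, L3, V1)
L1: row V1−V0=0, i_L1 at 1,0
R1: Y=0.003802 on G[4,1]
R2: Y=0.0005464 on G[2,5]
L2: row V5−V1=0, i_L2 at 5,1
L3: row V2−V1=0, i_L3 at 2,1
R3: Y=0.006494 on G[1,0]
R4: Y=0.1255 on G[0,1]
C1: Y=0.000 on G[6,5]
C2: Y=0.000 on G[3,0]
R5: Y=0.4065 on G[3,5]
R6: Y=0.003390 on G[6,5]
R7: Y=0.001773 on G[2,0]
R8: Y=0.04878 on G[6,1]
R9: Y=0.001984 on G[5,4]
I1: z[3]−=0.663, z[6]+=0.663
R10: Y=0.002342 on G[1,4]
R11: Y=0.0001166 on G[3,1]
C3: Y=0.000 on G[4,1]
R12: Y=0.03906 on G[3,5]
V1: row V6−V5=4.36, i_V1 at 6,5
solve → V1=0.000, V2=0.000, V3=-1.488, V4=0.000, V5=0.000, V6=4.360
aux → i_L1=0.000, i_L2=-0.2125, i_L3=0.000, i_V1=0.4355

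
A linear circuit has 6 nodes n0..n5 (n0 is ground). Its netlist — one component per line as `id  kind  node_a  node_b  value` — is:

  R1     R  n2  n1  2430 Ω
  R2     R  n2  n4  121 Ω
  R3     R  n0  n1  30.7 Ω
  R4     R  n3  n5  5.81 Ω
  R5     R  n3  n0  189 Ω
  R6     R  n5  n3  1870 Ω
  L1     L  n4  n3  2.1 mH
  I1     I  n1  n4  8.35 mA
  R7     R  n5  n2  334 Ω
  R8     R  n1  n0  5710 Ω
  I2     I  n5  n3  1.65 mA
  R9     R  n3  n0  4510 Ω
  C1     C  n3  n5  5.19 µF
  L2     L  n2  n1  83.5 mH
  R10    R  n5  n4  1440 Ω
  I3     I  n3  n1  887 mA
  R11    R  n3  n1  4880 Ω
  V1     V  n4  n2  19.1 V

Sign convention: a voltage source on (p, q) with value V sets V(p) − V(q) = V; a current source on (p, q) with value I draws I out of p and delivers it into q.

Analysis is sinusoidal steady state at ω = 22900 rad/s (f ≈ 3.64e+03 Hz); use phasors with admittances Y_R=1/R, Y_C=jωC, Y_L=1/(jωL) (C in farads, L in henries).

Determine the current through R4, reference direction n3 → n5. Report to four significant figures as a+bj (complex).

0.01654-0.03272j A

Apply KCL at each of the 5 non-ground nodes and solve the resulting linear system.
Node n1: branches {R1, R3, I1, R8, L2, I3, R11} → V_1 = 23.41+2.557j
Node n2: branches {R1, R2, R7, L2, V1} → V_2 = -152.9-9.200j
Node n3: branches {R4, R5, R6, L1, I2, R9, C1, I3, R11} → V_3 = -139.1-15.19j
Node n4: branches {R2, L1, I1, R10, V1} → V_4 = -133.8-9.200j
Node n5: branches {R4, R6, R7, I2, C1, R10} → V_5 = -139.2-15.00j
Source currents: i(V1)=-0.2778+0.1048j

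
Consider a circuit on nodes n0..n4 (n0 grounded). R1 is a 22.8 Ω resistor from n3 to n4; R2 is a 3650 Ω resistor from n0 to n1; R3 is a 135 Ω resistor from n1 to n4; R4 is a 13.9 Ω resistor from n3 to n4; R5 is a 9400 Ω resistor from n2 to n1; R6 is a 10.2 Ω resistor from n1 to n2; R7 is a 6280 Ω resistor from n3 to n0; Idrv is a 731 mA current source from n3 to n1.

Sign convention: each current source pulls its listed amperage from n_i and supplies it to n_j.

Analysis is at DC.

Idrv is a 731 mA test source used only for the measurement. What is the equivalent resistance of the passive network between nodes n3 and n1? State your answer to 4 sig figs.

R_eq = 141.6 Ω

Apply KCL at each of the 4 non-ground nodes and solve the resulting linear system.
Node n1: branches {R2, R3, R5, R6, Idrv} → V_1 = 38.04
Node n2: branches {R5, R6} → V_2 = 38.04
Node n3: branches {R1, R4, R7, Idrv} → V_3 = -65.46
Node n4: branches {R1, R3, R4} → V_4 = -59.23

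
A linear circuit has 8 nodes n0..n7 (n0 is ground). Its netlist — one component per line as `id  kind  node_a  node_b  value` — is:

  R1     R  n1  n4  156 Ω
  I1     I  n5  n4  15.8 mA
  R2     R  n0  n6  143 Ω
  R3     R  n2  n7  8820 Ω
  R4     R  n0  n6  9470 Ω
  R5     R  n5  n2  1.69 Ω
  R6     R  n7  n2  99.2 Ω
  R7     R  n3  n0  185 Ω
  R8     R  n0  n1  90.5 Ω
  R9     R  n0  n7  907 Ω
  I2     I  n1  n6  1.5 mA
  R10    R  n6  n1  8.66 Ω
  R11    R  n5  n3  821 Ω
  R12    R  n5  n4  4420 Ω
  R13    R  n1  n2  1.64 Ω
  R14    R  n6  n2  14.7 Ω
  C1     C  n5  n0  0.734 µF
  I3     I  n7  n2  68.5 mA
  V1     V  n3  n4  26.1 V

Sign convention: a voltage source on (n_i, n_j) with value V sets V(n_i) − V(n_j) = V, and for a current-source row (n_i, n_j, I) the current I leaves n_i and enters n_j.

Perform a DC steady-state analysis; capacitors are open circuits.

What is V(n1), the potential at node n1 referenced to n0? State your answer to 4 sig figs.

Element admittances at DC:
  Y(R1) = 0.006410 S between n1,n4
  I1: injects 0.0158 A into n4 (from n5)
  Y(R2) = 0.006993 S between n0,n6
  Y(R3) = 0.0001134 S between n2,n7
  Y(R4) = 0.0001056 S between n0,n6
  Y(R5) = 0.5917 S between n5,n2
  Y(R6) = 0.01008 S between n7,n2
  Y(R7) = 0.005405 S between n3,n0
  Y(R8) = 0.01105 S between n0,n1
  Y(R9) = 0.001103 S between n0,n7
  I2: injects 0.0015 A into n6 (from n1)
  Y(R10) = 0.1155 S between n6,n1
  Y(R11) = 0.001218 S between n5,n3
  Y(R12) = 0.0002262 S between n5,n4
  Y(R13) = 0.6098 S between n1,n2
  Y(R14) = 0.06803 S between n6,n2
  Y(C1) = 0.000 S between n5,n0
  I3: injects 0.0685 A into n2 (from n7)
  V1: constraint V(n3)−V(n4) = 26.1
Assemble and solve the 8×8 MNA system:
  V(n1)=-3.195  V(n2)=-3.165  V(n3)=12.37  V(n4)=-13.73  V(n5)=-3.164  V(n6)=-3.057  V(n7)=-8.920
  i(V1)=-0.08575

-3.195 V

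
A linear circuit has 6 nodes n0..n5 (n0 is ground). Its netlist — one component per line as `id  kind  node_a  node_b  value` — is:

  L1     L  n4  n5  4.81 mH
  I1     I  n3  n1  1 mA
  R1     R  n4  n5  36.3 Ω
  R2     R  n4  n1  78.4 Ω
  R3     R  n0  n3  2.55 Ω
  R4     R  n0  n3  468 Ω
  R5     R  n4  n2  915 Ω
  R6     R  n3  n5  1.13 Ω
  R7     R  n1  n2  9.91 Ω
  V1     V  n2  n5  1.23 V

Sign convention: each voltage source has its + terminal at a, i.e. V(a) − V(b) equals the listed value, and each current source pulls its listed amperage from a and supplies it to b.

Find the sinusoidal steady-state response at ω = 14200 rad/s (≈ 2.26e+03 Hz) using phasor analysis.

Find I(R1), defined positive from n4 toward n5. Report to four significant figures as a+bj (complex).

0.009350+0.003425j A

MNA unknowns: 5 node voltages V₁..V_5 plus 1 source current (V1)
L1: Y=0.000-0.01464j on G[4,5]
I1: z[3]−=0.001, z[1]+=0.001
R1: Y=0.02755+0.000j on G[4,5]
R2: Y=0.01276+0.000j on G[4,1]
R3: Y=0.3922+0.000j on G[0,3]
R4: Y=0.002137+0.000j on G[0,3]
R5: Y=0.001093+0.000j on G[4,2]
R6: Y=0.8850+0.000j on G[3,5]
R7: Y=0.1009+0.000j on G[1,2]
V1: row V2−V5=1.23, i_V1 at 2,5
solve → V1=1.140+0.01395j, V2=1.231+0.000j, V3=0.000+0.000j, V4=0.3405+0.1243j, V5=0.001130+0.000j
aux → i_V1=-0.01017+0.001544j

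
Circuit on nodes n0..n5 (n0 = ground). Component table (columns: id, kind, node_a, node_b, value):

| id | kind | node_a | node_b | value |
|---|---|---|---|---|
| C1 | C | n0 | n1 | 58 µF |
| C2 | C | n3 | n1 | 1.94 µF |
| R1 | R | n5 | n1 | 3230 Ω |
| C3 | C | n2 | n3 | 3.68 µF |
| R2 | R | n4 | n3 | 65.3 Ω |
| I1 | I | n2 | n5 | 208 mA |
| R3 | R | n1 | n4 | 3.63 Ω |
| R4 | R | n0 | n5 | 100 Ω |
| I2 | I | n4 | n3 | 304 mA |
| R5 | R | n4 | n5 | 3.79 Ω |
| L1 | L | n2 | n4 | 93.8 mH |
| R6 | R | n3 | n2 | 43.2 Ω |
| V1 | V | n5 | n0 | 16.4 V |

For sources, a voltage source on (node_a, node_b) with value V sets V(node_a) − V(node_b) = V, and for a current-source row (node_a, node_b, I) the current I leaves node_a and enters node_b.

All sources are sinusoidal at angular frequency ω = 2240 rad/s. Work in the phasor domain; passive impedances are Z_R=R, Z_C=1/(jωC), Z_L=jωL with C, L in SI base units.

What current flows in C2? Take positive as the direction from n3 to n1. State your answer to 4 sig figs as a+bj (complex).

-0.001639+0.04453j A

MNA unknowns: 5 node voltages V₁..V_5 plus 1 source current (V1)
C1: Y=0.000+0.1299j on G[0,1]
C2: Y=0.000+0.004346j on G[3,1]
R1: Y=0.0003096+0.000j on G[5,1]
C3: Y=0.000+0.008243j on G[2,3]
R2: Y=0.01531+0.000j on G[4,3]
I1: z[2]−=0.208, z[5]+=0.208
R3: Y=0.2755+0.000j on G[1,4]
R4: Y=0.01000+0.000j on G[0,5]
I2: z[4]−=0.304, z[3]+=0.304
R5: Y=0.2639+0.000j on G[4,5]
L1: Y=0.000-0.004759j on G[2,4]
R6: Y=0.02315+0.000j on G[3,2]
V1: row V5−V0=16.4, i_V1 at 5,0
solve → V1=8.188-7.714j, V2=10.52-4.785j, V3=18.44-7.337j, V4=11.82-4.023j, V5=16.40+0.000j
aux → i_V1=-1.166-1.064j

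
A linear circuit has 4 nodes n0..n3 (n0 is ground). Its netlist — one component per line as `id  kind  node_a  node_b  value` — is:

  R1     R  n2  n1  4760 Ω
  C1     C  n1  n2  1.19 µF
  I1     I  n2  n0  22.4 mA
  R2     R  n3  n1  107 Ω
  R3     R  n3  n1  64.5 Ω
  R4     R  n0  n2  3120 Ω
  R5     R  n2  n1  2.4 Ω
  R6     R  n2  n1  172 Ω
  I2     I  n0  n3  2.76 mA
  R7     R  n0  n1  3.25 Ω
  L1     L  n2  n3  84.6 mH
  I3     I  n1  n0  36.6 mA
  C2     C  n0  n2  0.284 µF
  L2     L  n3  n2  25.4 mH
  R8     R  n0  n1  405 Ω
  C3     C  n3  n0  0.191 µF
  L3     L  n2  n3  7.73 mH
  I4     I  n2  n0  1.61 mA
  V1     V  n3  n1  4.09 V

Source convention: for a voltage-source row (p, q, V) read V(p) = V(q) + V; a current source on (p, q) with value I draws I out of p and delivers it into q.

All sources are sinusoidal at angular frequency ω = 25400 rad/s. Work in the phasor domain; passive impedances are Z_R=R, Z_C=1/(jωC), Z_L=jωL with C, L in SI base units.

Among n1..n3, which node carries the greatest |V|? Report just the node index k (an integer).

3

Element admittances at ω=25400 rad/s:
  Y(R1) = 0.0002101+0.000j S between n2,n1
  Y(C1) = 0.000+0.03023j S between n1,n2
  I1: injects 0.0224 A into n0 (from n2)
  Y(R2) = 0.009346+0.000j S between n3,n1
  Y(R3) = 0.01550+0.000j S between n3,n1
  Y(R4) = 0.0003205+0.000j S between n0,n2
  Y(R5) = 0.4167+0.000j S between n2,n1
  Y(R6) = 0.005814+0.000j S between n2,n1
  I2: injects 0.00276 A into n3 (from n0)
  Y(R7) = 0.3077+0.000j S between n0,n1
  Y(L1) = 0.000-0.0004654j S between n2,n3
  I3: injects 0.0366 A into n0 (from n1)
  Y(C2) = 0.000+0.007214j S between n0,n2
  Y(L2) = 0.000-0.001550j S between n3,n2
  Y(R8) = 0.002469+0.000j S between n0,n1
  Y(C3) = 0.000+0.004851j S between n3,n0
  Y(L3) = 0.000-0.005093j S between n2,n3
  I4: injects 0.00161 A into n0 (from n2)
  V1: constraint V(n3)−V(n1) = 4.09
Assemble and solve the 4×4 MNA system:
  V(n1)=-0.1898-0.05503j  V(n2)=-0.2517-0.1160j  V(n3)=3.900-0.05503j
  i(V1)=-0.09958+0.01059j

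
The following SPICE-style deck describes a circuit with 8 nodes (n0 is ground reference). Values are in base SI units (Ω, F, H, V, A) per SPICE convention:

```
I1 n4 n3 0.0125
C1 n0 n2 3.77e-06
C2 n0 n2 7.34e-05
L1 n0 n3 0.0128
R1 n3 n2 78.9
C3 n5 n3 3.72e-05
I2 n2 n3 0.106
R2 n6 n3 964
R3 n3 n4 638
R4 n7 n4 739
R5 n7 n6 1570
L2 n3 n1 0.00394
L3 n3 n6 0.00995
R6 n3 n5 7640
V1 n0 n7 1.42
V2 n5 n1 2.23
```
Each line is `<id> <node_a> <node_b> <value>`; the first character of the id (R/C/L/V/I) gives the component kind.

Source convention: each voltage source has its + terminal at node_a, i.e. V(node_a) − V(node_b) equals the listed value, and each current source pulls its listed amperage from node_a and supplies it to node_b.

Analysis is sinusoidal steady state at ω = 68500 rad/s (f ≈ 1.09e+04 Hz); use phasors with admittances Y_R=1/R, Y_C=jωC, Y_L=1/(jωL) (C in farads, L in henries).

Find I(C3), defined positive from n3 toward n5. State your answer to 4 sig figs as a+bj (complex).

Apply KCL at each of the 7 non-ground nodes and solve the resulting linear system.
Node n1: branches {L2, V2} → V_1 = 5.620+0.7256j
Node n2: branches {C1, C2, R1, I2} → V_2 = 0.001737+0.001228j
Node n3: branches {I1, L1, R1, C3, I2, R2, R3, L2, L3, R6} → V_3 = 7.853+0.7256j
Node n4: branches {I1, R3, R4} → V_4 = -0.7235+0.3894j
Node n5: branches {C3, R6, V2} → V_5 = 7.850+0.7256j
Node n6: branches {R2, R5, L3} → V_6 = 5.994-1.179j
Node n7: branches {R4, R5, V1} → V_7 = -1.420+0.000j
Source currents: i(V1)=-0.005665+0.0002241j, i(V2)=0.000+0.008275j

-4.257e-07+0.008275j A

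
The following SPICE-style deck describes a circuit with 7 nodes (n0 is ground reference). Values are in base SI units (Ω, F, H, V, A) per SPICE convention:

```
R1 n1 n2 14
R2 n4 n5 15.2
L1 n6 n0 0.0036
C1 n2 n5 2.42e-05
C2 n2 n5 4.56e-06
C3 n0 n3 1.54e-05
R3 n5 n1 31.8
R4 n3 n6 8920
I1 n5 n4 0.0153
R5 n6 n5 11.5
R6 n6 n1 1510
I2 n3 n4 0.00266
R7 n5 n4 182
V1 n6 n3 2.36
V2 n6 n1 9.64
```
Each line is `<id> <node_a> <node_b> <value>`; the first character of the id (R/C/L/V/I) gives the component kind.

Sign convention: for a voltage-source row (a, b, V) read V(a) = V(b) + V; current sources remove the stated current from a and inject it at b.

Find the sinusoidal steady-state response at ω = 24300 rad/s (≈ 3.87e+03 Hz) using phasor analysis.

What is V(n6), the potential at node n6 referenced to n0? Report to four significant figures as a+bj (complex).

Apply KCL at each of the 6 non-ground nodes and solve the resulting linear system.
Node n1: branches {R1, R3, R6, V2} → V_1 = -7.206+0.000j
Node n2: branches {R1, C1, C2} → V_2 = -2.794+0.2813j
Node n3: branches {C3, R4, I2, V1} → V_3 = 0.07436+0.000j
Node n4: branches {R2, I1, I2, R7} → V_4 = -2.513-0.1697j
Node n5: branches {R2, C1, C2, R3, I1, R5, R7} → V_5 = -2.765-0.1697j
Node n6: branches {L1, R4, R5, R6, V1, V2} → V_6 = 2.434+0.000j
Source currents: i(V1)=0.002395+0.02783j, i(V2)=-0.4612-0.01475j

2.434+0.000j V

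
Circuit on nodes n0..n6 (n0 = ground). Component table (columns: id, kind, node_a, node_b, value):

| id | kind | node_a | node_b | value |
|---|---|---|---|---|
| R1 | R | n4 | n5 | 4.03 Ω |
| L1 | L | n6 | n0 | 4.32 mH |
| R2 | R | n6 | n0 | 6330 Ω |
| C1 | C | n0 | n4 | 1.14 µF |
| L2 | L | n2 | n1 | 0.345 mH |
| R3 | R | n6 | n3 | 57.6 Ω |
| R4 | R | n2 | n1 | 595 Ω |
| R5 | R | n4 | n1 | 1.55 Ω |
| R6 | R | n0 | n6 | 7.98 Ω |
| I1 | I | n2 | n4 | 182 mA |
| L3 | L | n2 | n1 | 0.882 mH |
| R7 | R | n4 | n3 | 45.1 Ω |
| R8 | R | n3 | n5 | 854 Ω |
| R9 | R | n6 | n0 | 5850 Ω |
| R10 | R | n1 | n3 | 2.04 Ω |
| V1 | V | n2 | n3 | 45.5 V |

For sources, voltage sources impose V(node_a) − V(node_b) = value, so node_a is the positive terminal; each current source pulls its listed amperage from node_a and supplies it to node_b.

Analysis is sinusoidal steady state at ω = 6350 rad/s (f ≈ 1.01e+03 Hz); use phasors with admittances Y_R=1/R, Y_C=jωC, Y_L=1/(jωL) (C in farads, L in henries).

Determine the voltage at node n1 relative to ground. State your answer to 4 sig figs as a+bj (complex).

14.46-29.04j V

Apply KCL at each of the 6 non-ground nodes and solve the resulting linear system.
Node n1: branches {L2, R4, R5, L3, R10} → V_1 = 14.46-29.04j
Node n2: branches {L2, R4, I1, L3, V1} → V_2 = 32.35-6.764j
Node n3: branches {R3, R7, R8, R10, V1} → V_3 = -13.15-6.764j
Node n4: branches {R1, C1, R5, I1, R7} → V_4 = 13.46-28.41j
Node n5: branches {R1, R8} → V_5 = 13.33-28.31j
Node n6: branches {L1, R2, R3, R6, R9} → V_6 = -1.302-1.153j
Source currents: i(V1)=-14.36+11.33j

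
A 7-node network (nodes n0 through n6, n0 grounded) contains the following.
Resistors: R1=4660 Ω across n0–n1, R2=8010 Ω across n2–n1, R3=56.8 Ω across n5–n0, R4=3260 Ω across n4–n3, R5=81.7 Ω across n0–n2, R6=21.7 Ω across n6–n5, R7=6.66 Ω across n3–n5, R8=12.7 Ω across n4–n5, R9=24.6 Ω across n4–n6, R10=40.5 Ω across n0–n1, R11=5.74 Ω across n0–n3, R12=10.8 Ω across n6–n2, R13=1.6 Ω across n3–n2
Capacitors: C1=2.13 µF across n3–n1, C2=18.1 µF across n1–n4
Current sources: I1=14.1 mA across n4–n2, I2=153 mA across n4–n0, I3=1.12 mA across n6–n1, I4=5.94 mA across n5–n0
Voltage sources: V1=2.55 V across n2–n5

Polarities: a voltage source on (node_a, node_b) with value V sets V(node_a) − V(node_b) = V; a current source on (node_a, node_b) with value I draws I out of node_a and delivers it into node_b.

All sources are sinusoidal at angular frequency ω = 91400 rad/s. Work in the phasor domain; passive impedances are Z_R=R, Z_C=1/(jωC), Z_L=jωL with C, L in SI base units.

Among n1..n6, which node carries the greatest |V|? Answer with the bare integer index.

Element admittances at ω=91400 rad/s:
  Y(R1) = 0.0002146+0.000j S between n0,n1
  Y(C1) = 0.000+0.1947j S between n3,n1
  Y(C2) = 0.000+1.654j S between n1,n4
  Y(R2) = 0.0001248+0.000j S between n2,n1
  Y(R3) = 0.01761+0.000j S between n5,n0
  Y(R4) = 0.0003067+0.000j S between n4,n3
  Y(R5) = 0.01224+0.000j S between n0,n2
  Y(R6) = 0.04608+0.000j S between n6,n5
  Y(R7) = 0.1502+0.000j S between n3,n5
  I1: injects 0.0141 A into n2 (from n4)
  Y(R8) = 0.07874+0.000j S between n4,n5
  Y(R9) = 0.04065+0.000j S between n4,n6
  I2: injects 0.153 A into n0 (from n4)
  I3: injects 0.00112 A into n1 (from n6)
  Y(R10) = 0.02469+0.000j S between n0,n1
  I4: injects 0.00594 A into n0 (from n5)
  Y(R11) = 0.1742+0.000j S between n0,n3
  Y(R12) = 0.09259+0.000j S between n6,n2
  Y(R13) = 0.6250+0.000j S between n3,n2
  V1: constraint V(n2)−V(n5) = 2.55
Assemble and solve the 7×7 MNA system:
  V(n1)=-1.219+0.9207j  V(n2)=0.1412+0.01461j  V(n3)=-0.5046-0.1341j  V(n4)=-1.289+1.064j  V(n5)=-2.409+0.01461j  V(n6)=-0.8445+0.2525j
  i(V1)=-0.4827-0.07100j

5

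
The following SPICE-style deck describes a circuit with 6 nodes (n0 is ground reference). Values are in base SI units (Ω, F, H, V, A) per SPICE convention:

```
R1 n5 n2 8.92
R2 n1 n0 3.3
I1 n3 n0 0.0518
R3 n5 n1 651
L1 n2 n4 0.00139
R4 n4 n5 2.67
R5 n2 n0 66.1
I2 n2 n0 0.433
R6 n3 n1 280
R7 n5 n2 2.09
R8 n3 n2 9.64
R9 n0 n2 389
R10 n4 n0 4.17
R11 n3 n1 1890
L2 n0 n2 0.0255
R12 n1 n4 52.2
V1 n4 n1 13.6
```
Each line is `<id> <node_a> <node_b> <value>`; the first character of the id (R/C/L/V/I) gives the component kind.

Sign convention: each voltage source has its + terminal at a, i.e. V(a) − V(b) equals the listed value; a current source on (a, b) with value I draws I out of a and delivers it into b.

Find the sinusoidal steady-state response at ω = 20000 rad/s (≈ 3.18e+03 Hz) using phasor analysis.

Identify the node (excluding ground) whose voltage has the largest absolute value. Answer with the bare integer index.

1

Element admittances at ω=20000 rad/s:
  Y(R1) = 0.1121+0.000j S between n5,n2
  Y(R2) = 0.3030+0.000j S between n1,n0
  I1: injects 0.0518 A into n0 (from n3)
  Y(R3) = 0.001536+0.000j S between n5,n1
  Y(L1) = 0.000-0.03597j S between n2,n4
  Y(R4) = 0.3745+0.000j S between n4,n5
  Y(R5) = 0.01513+0.000j S between n2,n0
  I2: injects 0.433 A into n0 (from n2)
  Y(R6) = 0.003571+0.000j S between n3,n1
  Y(R7) = 0.4785+0.000j S between n5,n2
  Y(R8) = 0.1037+0.000j S between n3,n2
  Y(R9) = 0.002571+0.000j S between n0,n2
  Y(R10) = 0.2398+0.000j S between n4,n0
  Y(R11) = 0.0005291+0.000j S between n3,n1
  Y(L2) = 0.000-0.001961j S between n0,n2
  Y(R12) = 0.01916+0.000j S between n1,n4
  V1: constraint V(n4)−V(n1) = 13.6
Assemble and solve the 6×6 MNA system:
  V(n1)=-7.030+0.02471j  V(n2)=3.975-0.3174j  V(n3)=3.076-0.3044j  V(n4)=6.570+0.02471j  V(n5)=4.963-0.1843j
  i(V1)=-2.451+0.009158j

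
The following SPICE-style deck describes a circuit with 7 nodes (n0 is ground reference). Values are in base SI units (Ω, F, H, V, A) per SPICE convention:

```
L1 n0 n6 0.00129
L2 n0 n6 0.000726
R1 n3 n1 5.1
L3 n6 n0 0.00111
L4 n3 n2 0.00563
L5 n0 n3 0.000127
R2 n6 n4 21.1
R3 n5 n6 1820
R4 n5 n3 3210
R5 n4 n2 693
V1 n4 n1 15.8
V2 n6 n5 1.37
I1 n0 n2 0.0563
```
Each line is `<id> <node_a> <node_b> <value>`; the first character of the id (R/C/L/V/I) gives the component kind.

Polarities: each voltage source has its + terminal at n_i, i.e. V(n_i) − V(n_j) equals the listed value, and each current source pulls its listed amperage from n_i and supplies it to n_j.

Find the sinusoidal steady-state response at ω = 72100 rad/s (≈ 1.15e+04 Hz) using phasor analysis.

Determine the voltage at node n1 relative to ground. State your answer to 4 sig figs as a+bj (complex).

-3.872-0.1356j V

Apply KCL at each of the 6 non-ground nodes and solve the resulting linear system.
Node n1: branches {R1, V1} → V_1 = -3.872-0.1356j
Node n2: branches {L4, R5, I1} → V_2 = 10.38+22.02j
Node n3: branches {R1, L4, L5, R4} → V_3 = -2.596-1.733j
Node n4: branches {R2, R5, V1} → V_4 = 11.93-0.1356j
Node n5: branches {R3, R4, V2} → V_5 = 5.325+5.798j
Node n6: branches {L1, L2, L3, R2, R3, V2} → V_6 = 6.695+5.798j
Source currents: i(V1)=-0.2502+0.3132j, i(V2)=0.001715+0.002346j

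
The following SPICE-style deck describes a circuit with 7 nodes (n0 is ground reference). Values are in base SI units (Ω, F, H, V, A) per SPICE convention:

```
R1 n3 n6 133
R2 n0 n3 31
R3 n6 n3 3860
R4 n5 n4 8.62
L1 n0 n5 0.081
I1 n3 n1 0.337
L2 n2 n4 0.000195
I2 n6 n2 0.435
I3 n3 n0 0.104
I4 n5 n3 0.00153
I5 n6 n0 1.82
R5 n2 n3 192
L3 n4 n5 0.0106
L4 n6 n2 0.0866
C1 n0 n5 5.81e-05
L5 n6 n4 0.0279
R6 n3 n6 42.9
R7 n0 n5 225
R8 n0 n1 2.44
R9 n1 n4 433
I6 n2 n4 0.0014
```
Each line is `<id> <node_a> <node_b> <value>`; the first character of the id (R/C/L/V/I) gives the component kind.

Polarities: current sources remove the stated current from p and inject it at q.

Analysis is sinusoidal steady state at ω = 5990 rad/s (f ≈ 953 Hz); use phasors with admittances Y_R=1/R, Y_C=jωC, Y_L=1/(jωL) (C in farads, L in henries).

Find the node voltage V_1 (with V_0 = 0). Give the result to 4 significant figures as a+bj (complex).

0.8090+0.03848j V

Apply KCL at each of the 6 non-ground nodes and solve the resulting linear system.
Node n1: branches {I1, R8, R9} → V_1 = 0.8090+0.03848j
Node n2: branches {L2, I2, R5, L4, I6} → V_2 = -1.620+6.887j
Node n3: branches {R1, R2, R3, I1, I3, I4, R5, R6} → V_3 = -59.55-23.40j
Node n4: branches {R4, L2, L3, L5, R9, I6} → V_4 = -1.544+6.867j
Node n5: branches {R4, L1, I4, L3, C1, R7} → V_5 = 2.124+0.9943j
Node n6: branches {R1, R3, I2, I5, L4, L5, R6} → V_6 = -116.9-52.76j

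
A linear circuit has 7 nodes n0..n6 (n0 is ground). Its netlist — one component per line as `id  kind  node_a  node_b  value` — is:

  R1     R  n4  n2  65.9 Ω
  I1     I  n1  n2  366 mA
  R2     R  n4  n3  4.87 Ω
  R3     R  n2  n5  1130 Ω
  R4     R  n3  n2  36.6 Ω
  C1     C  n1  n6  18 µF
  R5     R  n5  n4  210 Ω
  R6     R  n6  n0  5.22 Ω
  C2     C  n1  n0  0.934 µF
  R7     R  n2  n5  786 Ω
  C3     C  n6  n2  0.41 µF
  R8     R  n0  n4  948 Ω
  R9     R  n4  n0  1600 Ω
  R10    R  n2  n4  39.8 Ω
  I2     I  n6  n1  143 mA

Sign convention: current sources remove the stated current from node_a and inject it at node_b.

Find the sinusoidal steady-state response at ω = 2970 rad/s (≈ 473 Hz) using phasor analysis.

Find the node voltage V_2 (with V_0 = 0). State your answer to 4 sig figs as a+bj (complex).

143.1-107.2j V

Element admittances at ω=2970 rad/s:
  Y(R1) = 0.01517+0.000j S between n4,n2
  I1: injects 0.366 A into n2 (from n1)
  Y(R2) = 0.2053+0.000j S between n4,n3
  Y(R3) = 0.0008850+0.000j S between n2,n5
  Y(R4) = 0.02732+0.000j S between n3,n2
  Y(C1) = 0.000+0.05346j S between n1,n6
  Y(R5) = 0.004762+0.000j S between n5,n4
  Y(R6) = 0.1916+0.000j S between n6,n0
  Y(C2) = 0.000+0.002774j S between n1,n0
  Y(R7) = 0.001272+0.000j S between n2,n5
  Y(C3) = 0.000+0.001218j S between n6,n2
  Y(R8) = 0.001055+0.000j S between n0,n4
  Y(R9) = 0.0006250+0.000j S between n4,n0
  Y(R10) = 0.02513+0.000j S between n2,n4
  I2: injects 0.143 A into n1 (from n6)
Assemble and solve the 6×6 MNA system:
  V(n1)=-1.096+4.852j  V(n2)=143.1-107.2j  V(n3)=139.9-104.8j  V(n4)=139.5-104.5j  V(n5)=140.6-105.4j  V(n6)=-1.153+0.9325j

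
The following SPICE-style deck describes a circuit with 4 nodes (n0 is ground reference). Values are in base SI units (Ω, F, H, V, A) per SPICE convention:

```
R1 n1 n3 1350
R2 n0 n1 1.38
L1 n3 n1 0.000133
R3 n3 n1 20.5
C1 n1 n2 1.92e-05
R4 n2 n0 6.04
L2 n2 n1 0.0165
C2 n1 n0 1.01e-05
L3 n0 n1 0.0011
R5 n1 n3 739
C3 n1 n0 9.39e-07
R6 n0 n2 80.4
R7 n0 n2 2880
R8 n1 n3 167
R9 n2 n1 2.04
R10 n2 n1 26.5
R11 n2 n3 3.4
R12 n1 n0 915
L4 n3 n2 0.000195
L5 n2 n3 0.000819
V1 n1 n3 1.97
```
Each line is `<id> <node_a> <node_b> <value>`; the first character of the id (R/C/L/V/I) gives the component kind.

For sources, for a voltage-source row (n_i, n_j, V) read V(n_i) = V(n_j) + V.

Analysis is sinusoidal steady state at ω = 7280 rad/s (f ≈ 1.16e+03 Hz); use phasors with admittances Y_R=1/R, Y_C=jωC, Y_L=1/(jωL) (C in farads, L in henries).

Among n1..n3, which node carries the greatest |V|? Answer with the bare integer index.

Apply KCL at each of the 3 non-ground nodes and solve the resulting linear system.
Node n1: branches {R1, R2, L1, R3, C1, L2, C2, L3, R5, C3, R8, R9, R10, R12, V1} → V_1 = 0.2515-0.1510j
Node n2: branches {C1, R4, L2, R6, R7, R9, R10, R11, L4, L5} → V_2 = -0.9858+0.6773j
Node n3: branches {R1, L1, R3, R5, R8, R11, L4, L5, V1} → V_3 = -1.718-0.1510j
Source currents: i(V1)=-1.050+2.430j

3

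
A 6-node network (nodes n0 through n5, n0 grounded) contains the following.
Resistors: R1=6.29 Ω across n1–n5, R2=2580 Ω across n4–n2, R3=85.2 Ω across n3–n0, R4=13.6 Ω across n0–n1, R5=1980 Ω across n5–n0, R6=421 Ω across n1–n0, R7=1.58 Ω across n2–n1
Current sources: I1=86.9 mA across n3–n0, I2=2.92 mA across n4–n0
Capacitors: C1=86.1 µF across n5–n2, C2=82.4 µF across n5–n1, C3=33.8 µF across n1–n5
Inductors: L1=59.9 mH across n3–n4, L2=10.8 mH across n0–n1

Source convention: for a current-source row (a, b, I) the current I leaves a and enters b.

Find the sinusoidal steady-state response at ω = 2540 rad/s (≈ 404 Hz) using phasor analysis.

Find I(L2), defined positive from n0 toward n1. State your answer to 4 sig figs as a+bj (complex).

0.0005291-0.001111j A

Element admittances at ω=2540 rad/s:
  Y(R1) = 0.1590+0.000j S between n1,n5
  I1: injects 0.0869 A into n0 (from n3)
  Y(C1) = 0.000+0.2187j S between n5,n2
  Y(R2) = 0.0003876+0.000j S between n4,n2
  Y(C2) = 0.000+0.2093j S between n5,n1
  Y(C3) = 0.000+0.08585j S between n1,n5
  Y(R3) = 0.01174+0.000j S between n3,n0
  Y(L1) = 0.000-0.006573j S between n3,n4
  Y(R4) = 0.07353+0.000j S between n0,n1
  Y(R5) = 0.0005051+0.000j S between n5,n0
  Y(L2) = 0.000-0.03645j S between n0,n1
  Y(R6) = 0.002375+0.000j S between n1,n0
  Y(R7) = 0.6329+0.000j S between n2,n1
  I2: injects 0.00292 A into n0 (from n4)
Assemble and solve the 5×5 MNA system:
  V(n1)=-0.03047-0.01451j  V(n2)=-0.03463-0.01366j  V(n3)=-7.409-0.0001364j  V(n4)=-7.409-0.009532j  V(n5)=-0.03216-0.01471j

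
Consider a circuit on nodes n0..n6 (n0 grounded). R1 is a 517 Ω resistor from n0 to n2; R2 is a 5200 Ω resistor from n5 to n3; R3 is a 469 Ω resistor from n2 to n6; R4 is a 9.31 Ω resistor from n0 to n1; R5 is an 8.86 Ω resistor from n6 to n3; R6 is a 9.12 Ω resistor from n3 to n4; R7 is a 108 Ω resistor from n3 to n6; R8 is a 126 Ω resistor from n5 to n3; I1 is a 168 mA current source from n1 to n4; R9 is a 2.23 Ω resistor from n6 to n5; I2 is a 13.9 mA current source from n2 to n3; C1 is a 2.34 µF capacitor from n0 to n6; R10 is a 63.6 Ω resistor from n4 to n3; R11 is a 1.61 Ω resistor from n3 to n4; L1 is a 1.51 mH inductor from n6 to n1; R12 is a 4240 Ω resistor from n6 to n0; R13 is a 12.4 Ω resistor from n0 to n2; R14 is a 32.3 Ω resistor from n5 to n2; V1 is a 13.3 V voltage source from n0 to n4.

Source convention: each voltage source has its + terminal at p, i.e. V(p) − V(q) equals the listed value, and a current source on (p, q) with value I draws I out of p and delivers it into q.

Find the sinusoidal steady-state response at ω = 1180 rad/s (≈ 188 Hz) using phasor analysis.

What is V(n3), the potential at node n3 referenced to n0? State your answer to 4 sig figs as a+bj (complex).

Element admittances at ω=1180 rad/s:
  Y(R1) = 0.001934+0.000j S between n0,n2
  Y(R2) = 0.0001923+0.000j S between n5,n3
  Y(R3) = 0.002132+0.000j S between n2,n6
  Y(R4) = 0.1074+0.000j S between n0,n1
  Y(R5) = 0.1129+0.000j S between n6,n3
  Y(R6) = 0.1096+0.000j S between n3,n4
  Y(R7) = 0.009259+0.000j S between n3,n6
  Y(R8) = 0.007937+0.000j S between n5,n3
  I1: injects 0.168 A into n4 (from n1)
  Y(R9) = 0.4484+0.000j S between n6,n5
  I2: injects 0.0139 A into n3 (from n2)
  Y(C1) = 0.000+0.002761j S between n0,n6
  Y(R10) = 0.01572+0.000j S between n4,n3
  Y(R11) = 0.6211+0.000j S between n3,n4
  Y(L1) = 0.000-0.5612j S between n6,n1
  Y(R12) = 0.0002358+0.000j S between n6,n0
  Y(R13) = 0.08065+0.000j S between n0,n2
  Y(R14) = 0.03096+0.000j S between n5,n2
  V1: constraint V(n0)−V(n4) = 13.3
Assemble and solve the 7×7 MNA system:
  V(n1)=-6.755+0.6286j  V(n2)=-2.029-0.09848j  V(n3)=-12.33-0.05401j  V(n4)=-13.30+0.000j  V(n5)=-6.659-0.3428j  V(n6)=-6.876-0.3649j
  i(V1)=-0.8938+0.04032j

-12.33-0.05401j V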